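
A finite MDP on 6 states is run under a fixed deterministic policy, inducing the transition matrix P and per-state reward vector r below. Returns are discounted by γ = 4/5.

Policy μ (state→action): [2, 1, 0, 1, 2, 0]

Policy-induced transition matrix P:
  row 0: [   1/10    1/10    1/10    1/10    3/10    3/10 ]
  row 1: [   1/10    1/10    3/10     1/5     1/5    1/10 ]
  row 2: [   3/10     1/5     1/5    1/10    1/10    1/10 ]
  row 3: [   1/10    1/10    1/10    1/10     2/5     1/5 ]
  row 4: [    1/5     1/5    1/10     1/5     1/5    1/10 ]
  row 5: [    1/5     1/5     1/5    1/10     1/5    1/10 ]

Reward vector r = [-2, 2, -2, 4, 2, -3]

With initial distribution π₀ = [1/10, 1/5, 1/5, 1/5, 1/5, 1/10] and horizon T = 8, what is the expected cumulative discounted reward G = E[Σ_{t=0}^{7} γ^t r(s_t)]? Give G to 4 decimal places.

t=0: π = [0.1000, 0.2000, 0.2000, 0.2000, 0.2000, 0.1000], E[r] = 0.7000, γ^t·E[r] = 0.700000, running G = 0.700000
t=1: π = [0.1700, 0.1500, 0.1700, 0.1400, 0.2300, 0.1400], E[r] = 0.2200, γ^t·E[r] = 0.176000, running G = 0.876000
t=2: π = [0.1710, 0.1540, 0.1610, 0.1380, 0.2280, 0.1480], E[r] = 0.2080, γ^t·E[r] = 0.133120, running G = 1.009120
t=3: π = [0.1698, 0.1537, 0.1617, 0.1382, 0.2286, 0.1480], E[r] = 0.2104, γ^t·E[r] = 0.107725, running G = 1.116845
t=4: π = [0.1700, 0.1538, 0.1617, 0.1382, 0.2285, 0.1478], E[r] = 0.2107, γ^t·E[r] = 0.086311, running G = 1.203156
t=5: π = [0.1700, 0.1538, 0.1617, 0.1382, 0.2285, 0.1478], E[r] = 0.2106, γ^t·E[r] = 0.069016, running G = 1.272172
t=6: π = [0.1700, 0.1538, 0.1617, 0.1382, 0.2285, 0.1478], E[r] = 0.2106, γ^t·E[r] = 0.055216, running G = 1.327388
t=7: π = [0.1700, 0.1538, 0.1617, 0.1382, 0.2285, 0.1478], E[r] = 0.2106, γ^t·E[r] = 0.044173, running G = 1.371561

G = 1.3716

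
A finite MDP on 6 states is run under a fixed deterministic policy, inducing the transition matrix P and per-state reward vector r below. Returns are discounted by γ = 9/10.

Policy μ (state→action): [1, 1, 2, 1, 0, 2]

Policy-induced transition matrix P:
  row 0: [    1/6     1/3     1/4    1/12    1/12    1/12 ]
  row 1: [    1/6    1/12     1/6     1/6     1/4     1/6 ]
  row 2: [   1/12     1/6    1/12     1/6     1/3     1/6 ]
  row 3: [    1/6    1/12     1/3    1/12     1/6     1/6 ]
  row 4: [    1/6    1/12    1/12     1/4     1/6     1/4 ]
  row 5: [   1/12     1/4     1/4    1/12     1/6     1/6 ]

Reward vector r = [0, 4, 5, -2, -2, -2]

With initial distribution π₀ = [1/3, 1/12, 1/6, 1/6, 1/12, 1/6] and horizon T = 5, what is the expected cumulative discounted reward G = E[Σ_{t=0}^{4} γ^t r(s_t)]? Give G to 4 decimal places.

G = 2.3938

t=0: π = [0.3333, 0.0833, 0.1667, 0.1667, 0.0833, 0.1667], E[r] = 0.3333, γ^t·E[r] = 0.333333, running G = 0.333333
t=1: π = [0.1389, 0.2083, 0.2153, 0.1181, 0.1736, 0.1458], E[r] = 1.0347, γ^t·E[r] = 0.931250, running G = 1.264583
t=2: π = [0.1366, 0.1603, 0.1777, 0.1476, 0.2083, 0.1696], E[r] = 0.4786, γ^t·E[r] = 0.387656, running G = 1.652240
t=3: π = [0.1377, 0.1605, 0.1846, 0.1462, 0.1983, 0.1726], E[r] = 0.5310, γ^t·E[r] = 0.387070, running G = 2.039310
t=4: π = [0.1369, 0.1619, 0.1850, 0.1451, 0.1993, 0.1717], E[r] = 0.5403, γ^t·E[r] = 0.354499, running G = 2.393809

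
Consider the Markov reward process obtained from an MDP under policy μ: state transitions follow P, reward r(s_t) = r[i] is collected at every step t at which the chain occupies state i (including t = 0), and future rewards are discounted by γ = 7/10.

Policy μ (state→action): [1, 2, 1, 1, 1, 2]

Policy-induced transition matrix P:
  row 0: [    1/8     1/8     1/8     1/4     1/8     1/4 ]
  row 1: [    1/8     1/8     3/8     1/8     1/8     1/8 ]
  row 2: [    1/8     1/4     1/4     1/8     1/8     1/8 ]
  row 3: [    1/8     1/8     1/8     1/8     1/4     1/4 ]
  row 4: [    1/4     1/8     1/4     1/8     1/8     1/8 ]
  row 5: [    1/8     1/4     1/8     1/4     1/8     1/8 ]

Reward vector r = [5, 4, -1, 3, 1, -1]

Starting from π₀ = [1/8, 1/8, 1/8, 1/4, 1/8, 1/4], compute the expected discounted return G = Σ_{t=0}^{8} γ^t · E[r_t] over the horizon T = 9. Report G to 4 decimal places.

G = 5.3119

t=0: π = [0.1250, 0.1250, 0.1250, 0.2500, 0.1250, 0.2500], E[r] = 1.6250, γ^t·E[r] = 1.625000, running G = 1.625000
t=1: π = [0.1406, 0.1719, 0.1875, 0.1719, 0.1563, 0.1719], E[r] = 1.7031, γ^t·E[r] = 1.192188, running G = 2.817188
t=2: π = [0.1445, 0.1699, 0.2109, 0.1641, 0.1465, 0.1641], E[r] = 1.6660, γ^t·E[r] = 0.816348, running G = 3.633535
t=3: π = [0.1433, 0.1719, 0.2122, 0.1636, 0.1455, 0.1636], E[r] = 1.6646, γ^t·E[r] = 0.570941, running G = 4.204476
t=4: π = [0.1432, 0.1720, 0.2127, 0.1634, 0.1454, 0.1634], E[r] = 1.6633, γ^t·E[r] = 0.399358, running G = 4.603834
t=5: π = [0.1432, 0.1720, 0.2128, 0.1633, 0.1454, 0.1633], E[r] = 1.6632, γ^t·E[r] = 0.279538, running G = 4.883372
t=6: π = [0.1432, 0.1720, 0.2128, 0.1633, 0.1454, 0.1633], E[r] = 1.6632, γ^t·E[r] = 0.195673, running G = 5.079045
t=7: π = [0.1432, 0.1720, 0.2128, 0.1633, 0.1454, 0.1633], E[r] = 1.6632, γ^t·E[r] = 0.136971, running G = 5.216016
t=8: π = [0.1432, 0.1720, 0.2128, 0.1633, 0.1454, 0.1633], E[r] = 1.6632, γ^t·E[r] = 0.095879, running G = 5.311895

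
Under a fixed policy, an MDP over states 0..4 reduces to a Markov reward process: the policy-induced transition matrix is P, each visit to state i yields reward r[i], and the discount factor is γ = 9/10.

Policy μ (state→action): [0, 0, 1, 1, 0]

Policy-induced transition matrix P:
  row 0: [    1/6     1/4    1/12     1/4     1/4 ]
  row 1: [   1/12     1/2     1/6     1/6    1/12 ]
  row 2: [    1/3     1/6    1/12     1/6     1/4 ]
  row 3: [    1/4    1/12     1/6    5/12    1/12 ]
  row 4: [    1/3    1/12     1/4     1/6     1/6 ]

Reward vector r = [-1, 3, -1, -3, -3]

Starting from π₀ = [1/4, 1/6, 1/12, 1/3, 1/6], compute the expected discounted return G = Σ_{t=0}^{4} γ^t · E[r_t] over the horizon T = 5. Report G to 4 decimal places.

t=0: π = [0.2500, 0.1667, 0.0833, 0.3333, 0.1667], E[r] = -1.3333, γ^t·E[r] = -1.333333, running G = -1.333333
t=1: π = [0.2222, 0.2014, 0.1528, 0.2708, 0.1528], E[r] = -1.0417, γ^t·E[r] = -0.937500, running G = -2.270833
t=2: π = [0.2234, 0.2170, 0.1481, 0.2529, 0.1586], E[r] = -0.9549, γ^t·E[r] = -0.773438, running G = -3.044271
t=3: π = [0.2208, 0.2233, 0.1489, 0.2485, 0.1585], E[r] = -0.9206, γ^t·E[r] = -0.671133, running G = -3.715404
t=4: π = [0.2200, 0.2256, 0.1491, 0.2472, 0.1582], E[r] = -0.9083, γ^t·E[r] = -0.595946, running G = -4.311350

G = -4.3113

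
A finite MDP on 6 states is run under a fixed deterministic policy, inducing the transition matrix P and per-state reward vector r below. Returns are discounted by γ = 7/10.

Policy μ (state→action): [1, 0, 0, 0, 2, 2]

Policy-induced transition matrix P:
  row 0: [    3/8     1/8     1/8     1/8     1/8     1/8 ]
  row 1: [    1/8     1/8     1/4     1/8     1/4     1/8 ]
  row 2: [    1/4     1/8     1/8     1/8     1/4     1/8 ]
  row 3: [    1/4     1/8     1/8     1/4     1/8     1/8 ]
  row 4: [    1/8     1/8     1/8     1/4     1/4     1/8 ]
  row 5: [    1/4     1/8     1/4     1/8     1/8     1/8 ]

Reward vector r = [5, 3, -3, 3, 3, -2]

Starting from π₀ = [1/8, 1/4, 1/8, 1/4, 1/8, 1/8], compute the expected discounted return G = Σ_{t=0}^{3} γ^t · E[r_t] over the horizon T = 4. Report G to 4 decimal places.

G = 4.7181

t=0: π = [0.1250, 0.2500, 0.1250, 0.2500, 0.1250, 0.1250], E[r] = 1.8750, γ^t·E[r] = 1.875000, running G = 1.875000
t=1: π = [0.2188, 0.1250, 0.1719, 0.1719, 0.1875, 0.1250], E[r] = 1.7813, γ^t·E[r] = 1.246875, running G = 3.121875
t=2: π = [0.2383, 0.1250, 0.1563, 0.1699, 0.1855, 0.1250], E[r] = 1.9141, γ^t·E[r] = 0.937891, running G = 4.059766
t=3: π = [0.2410, 0.1250, 0.1563, 0.1694, 0.1833, 0.1250], E[r] = 1.9194, γ^t·E[r] = 0.658366, running G = 4.718131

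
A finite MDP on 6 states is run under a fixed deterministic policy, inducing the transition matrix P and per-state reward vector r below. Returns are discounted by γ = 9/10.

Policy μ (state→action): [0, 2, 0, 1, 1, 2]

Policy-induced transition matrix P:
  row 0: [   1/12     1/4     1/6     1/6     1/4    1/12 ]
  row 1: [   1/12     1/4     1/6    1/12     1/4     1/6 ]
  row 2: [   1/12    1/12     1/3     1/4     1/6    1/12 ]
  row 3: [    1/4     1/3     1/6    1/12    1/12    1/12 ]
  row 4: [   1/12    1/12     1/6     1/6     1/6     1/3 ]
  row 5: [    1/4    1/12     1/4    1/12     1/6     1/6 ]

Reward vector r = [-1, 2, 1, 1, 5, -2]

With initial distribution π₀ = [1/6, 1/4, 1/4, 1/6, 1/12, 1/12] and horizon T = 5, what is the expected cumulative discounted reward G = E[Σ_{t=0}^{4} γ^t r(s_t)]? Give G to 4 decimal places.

t=0: π = [0.1667, 0.2500, 0.2500, 0.1667, 0.0833, 0.0833], E[r] = 1.0000, γ^t·E[r] = 1.000000, running G = 1.000000
t=1: π = [0.1250, 0.1944, 0.2153, 0.1458, 0.1875, 0.1319], E[r] = 1.2986, γ^t·E[r] = 1.168750, running G = 2.168750
t=2: π = [0.1296, 0.1730, 0.2135, 0.1453, 0.1811, 0.1574], E[r] = 1.1661, γ^t·E[r] = 0.944531, running G = 3.113281
t=3: π = [0.1338, 0.1701, 0.2154, 0.1448, 0.1798, 0.1562], E[r] = 1.1532, γ^t·E[r] = 0.840691, running G = 3.953973
t=4: π = [0.1335, 0.1702, 0.2156, 0.1454, 0.1799, 0.1555], E[r] = 1.1565, γ^t·E[r] = 0.758763, running G = 4.712736

G = 4.7127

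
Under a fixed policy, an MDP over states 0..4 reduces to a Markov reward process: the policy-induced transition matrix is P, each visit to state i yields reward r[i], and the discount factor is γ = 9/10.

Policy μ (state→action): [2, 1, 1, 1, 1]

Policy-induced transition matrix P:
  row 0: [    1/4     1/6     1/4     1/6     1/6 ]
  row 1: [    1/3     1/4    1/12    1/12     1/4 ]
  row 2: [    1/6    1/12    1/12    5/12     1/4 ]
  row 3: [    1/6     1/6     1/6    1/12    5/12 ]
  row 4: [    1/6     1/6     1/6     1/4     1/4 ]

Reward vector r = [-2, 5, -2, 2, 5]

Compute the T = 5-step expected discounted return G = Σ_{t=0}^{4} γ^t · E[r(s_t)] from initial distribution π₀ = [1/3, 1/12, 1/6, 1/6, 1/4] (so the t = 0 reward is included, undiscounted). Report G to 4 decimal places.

G = 6.5377

t=0: π = [0.3333, 0.0833, 0.1667, 0.1667, 0.2500], E[r] = 1.0000, γ^t·E[r] = 1.000000, running G = 1.000000
t=1: π = [0.2083, 0.1597, 0.1736, 0.2083, 0.2500], E[r] = 1.7014, γ^t·E[r] = 1.531250, running G = 2.531250
t=2: π = [0.2106, 0.1655, 0.1563, 0.2002, 0.2674], E[r] = 1.8310, γ^t·E[r] = 1.483125, running G = 4.014375
t=3: π = [0.2118, 0.1674, 0.1574, 0.1975, 0.2658], E[r] = 1.8229, γ^t·E[r] = 1.328906, running G = 5.343281
t=4: π = [0.2122, 0.1675, 0.1572, 0.1978, 0.2653], E[r] = 1.8204, γ^t·E[r] = 1.194391, running G = 6.537673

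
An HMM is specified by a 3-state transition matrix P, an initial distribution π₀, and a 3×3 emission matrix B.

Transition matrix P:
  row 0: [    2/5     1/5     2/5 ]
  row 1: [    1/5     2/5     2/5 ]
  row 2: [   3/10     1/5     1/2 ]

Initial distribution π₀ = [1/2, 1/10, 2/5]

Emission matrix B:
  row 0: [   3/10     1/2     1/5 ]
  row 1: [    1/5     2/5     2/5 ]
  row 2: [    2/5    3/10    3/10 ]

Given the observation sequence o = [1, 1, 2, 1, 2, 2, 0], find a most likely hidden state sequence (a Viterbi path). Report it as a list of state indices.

path = [0, 0, 2, 2, 2, 2, 2]

t=0: δ = [2.500e-01, 4.000e-02, 1.200e-01]  (obs o_0=1)
t=1: δ = [5.000e-02, 2.000e-02, 3.000e-02]  ψ = [0, 0, 0]  (obs o_1=1)
t=2: δ = [4.000e-03, 4.000e-03, 6.000e-03]  ψ = [0, 0, 0]  (obs o_2=2)
t=3: δ = [9.000e-04, 6.400e-04, 9.000e-04]  ψ = [2, 1, 2]  (obs o_3=1)
t=4: δ = [7.200e-05, 1.024e-04, 1.350e-04]  ψ = [0, 1, 2]  (obs o_4=2)
t=5: δ = [8.100e-06, 1.638e-05, 2.025e-05]  ψ = [2, 1, 2]  (obs o_5=2)
t=6: δ = [1.822e-06, 1.311e-06, 4.050e-06]  ψ = [2, 1, 2]  (obs o_6=0)
backtrack: best end state = 2; path = [0, 0, 2, 2, 2, 2, 2]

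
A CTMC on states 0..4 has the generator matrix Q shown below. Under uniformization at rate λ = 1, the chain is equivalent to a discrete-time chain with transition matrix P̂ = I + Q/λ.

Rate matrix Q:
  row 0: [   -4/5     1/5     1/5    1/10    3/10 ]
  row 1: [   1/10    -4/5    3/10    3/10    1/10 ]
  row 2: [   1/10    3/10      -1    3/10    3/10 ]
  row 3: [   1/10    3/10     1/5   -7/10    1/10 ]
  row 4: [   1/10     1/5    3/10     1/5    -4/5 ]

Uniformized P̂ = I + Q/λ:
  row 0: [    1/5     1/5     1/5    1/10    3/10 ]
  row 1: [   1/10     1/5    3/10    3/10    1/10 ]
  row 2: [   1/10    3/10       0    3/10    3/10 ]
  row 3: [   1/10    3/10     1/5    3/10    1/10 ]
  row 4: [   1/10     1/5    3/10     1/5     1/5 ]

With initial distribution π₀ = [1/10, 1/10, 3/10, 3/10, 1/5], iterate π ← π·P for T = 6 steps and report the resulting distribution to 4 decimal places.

π = [0.1111, 0.2462, 0.2023, 0.2597, 0.1807]

t=0: π = [0.1000, 0.1000, 0.3000, 0.3000, 0.2000]
t=1: π = [0.1100, 0.2600, 0.1700, 0.2600, 0.2000]
t=2: π = [0.1110, 0.2430, 0.2120, 0.2580, 0.1760]
t=3: π = [0.1111, 0.2470, 0.1995, 0.2602, 0.1822]
t=4: π = [0.1111, 0.2460, 0.2030, 0.2596, 0.1803]
t=5: π = [0.1111, 0.2463, 0.2020, 0.2597, 0.1809]
t=6: π = [0.1111, 0.2462, 0.2023, 0.2597, 0.1807]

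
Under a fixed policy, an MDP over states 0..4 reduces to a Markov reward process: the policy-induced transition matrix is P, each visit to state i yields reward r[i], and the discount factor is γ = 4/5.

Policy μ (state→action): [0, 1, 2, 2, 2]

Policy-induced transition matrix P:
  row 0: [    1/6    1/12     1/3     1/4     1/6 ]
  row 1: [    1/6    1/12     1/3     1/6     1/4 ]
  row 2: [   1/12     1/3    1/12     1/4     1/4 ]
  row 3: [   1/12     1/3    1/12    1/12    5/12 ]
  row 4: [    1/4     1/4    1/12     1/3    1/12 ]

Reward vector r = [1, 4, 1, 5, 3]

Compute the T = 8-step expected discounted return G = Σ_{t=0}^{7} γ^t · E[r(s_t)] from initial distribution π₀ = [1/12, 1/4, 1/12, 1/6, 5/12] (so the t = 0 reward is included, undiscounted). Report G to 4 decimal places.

t=0: π = [0.0833, 0.2500, 0.0833, 0.1667, 0.4167], E[r] = 3.2500, γ^t·E[r] = 3.250000, running G = 3.250000
t=1: π = [0.1806, 0.2153, 0.1667, 0.2361, 0.2014], E[r] = 2.9931, γ^t·E[r] = 2.394444, running G = 5.644444
t=2: π = [0.1499, 0.2176, 0.1823, 0.2095, 0.2407], E[r] = 2.9722, γ^t·E[r] = 1.902222, running G = 7.546667
t=3: π = [0.1541, 0.2214, 0.1752, 0.2170, 0.2323], E[r] = 2.9969, γ^t·E[r] = 1.534395, running G = 9.081062
t=4: π = [0.1533, 0.2201, 0.1772, 0.2147, 0.2346], E[r] = 2.9885, γ^t·E[r] = 1.224087, running G = 10.305149
t=5: π = [0.1536, 0.2204, 0.1767, 0.2154, 0.2339], E[r] = 2.9908, γ^t·E[r] = 0.980012, running G = 11.285161
t=6: π = [0.1535, 0.2203, 0.1768, 0.2152, 0.2341], E[r] = 2.9902, γ^t·E[r] = 0.783854, running G = 12.069015
t=7: π = [0.1535, 0.2204, 0.1768, 0.2153, 0.2341], E[r] = 2.9903, γ^t·E[r] = 0.627117, running G = 12.696132

G = 12.6961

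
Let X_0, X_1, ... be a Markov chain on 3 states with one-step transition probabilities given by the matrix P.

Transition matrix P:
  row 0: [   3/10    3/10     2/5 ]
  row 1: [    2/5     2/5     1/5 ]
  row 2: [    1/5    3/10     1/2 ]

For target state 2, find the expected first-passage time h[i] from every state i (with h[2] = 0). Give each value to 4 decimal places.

h = [3.0000, 3.6667, 0.0000]

First-step conditioning: h[2] = 0; for i ≠ 2, h[i] = 1 + Σ_k P[i][k]·h[k].
  h[0] = 1 + 3/10·h[0] + 3/10·h[1]
  h[1] = 1 + 2/5·h[0] + 2/5·h[1]
Solving the 2×2 linear system over states ≠ 2 gives exactly h = [3, 11/3, 0] (h[2] = 0 is the target).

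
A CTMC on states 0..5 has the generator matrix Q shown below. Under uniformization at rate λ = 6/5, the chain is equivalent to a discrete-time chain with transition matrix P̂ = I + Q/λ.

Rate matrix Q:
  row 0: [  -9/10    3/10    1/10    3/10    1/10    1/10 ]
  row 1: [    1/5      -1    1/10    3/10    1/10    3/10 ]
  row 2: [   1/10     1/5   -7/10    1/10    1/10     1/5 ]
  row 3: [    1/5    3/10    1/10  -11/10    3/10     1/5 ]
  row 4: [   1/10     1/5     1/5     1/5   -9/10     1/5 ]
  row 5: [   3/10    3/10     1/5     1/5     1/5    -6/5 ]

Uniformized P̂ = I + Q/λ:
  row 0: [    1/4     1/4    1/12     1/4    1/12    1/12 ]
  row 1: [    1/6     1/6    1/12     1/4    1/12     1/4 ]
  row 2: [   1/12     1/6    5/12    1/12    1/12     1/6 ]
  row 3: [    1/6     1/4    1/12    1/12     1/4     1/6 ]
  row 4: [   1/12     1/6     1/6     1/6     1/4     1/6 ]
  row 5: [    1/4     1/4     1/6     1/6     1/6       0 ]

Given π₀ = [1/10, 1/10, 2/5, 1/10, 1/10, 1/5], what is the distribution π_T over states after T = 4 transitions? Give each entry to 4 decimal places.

t=0: π = [0.1000, 0.1000, 0.4000, 0.1000, 0.1000, 0.2000]
t=1: π = [0.1500, 0.2000, 0.2417, 0.1417, 0.1333, 0.1333]
t=2: π = [0.1590, 0.2021, 0.1861, 0.1639, 0.1403, 0.1486]
t=3: π = [0.1651, 0.2060, 0.1694, 0.1676, 0.1464, 0.1455]
t=4: π = [0.1662, 0.2065, 0.1641, 0.1695, 0.1478, 0.1458]

π = [0.1662, 0.2065, 0.1641, 0.1695, 0.1478, 0.1458]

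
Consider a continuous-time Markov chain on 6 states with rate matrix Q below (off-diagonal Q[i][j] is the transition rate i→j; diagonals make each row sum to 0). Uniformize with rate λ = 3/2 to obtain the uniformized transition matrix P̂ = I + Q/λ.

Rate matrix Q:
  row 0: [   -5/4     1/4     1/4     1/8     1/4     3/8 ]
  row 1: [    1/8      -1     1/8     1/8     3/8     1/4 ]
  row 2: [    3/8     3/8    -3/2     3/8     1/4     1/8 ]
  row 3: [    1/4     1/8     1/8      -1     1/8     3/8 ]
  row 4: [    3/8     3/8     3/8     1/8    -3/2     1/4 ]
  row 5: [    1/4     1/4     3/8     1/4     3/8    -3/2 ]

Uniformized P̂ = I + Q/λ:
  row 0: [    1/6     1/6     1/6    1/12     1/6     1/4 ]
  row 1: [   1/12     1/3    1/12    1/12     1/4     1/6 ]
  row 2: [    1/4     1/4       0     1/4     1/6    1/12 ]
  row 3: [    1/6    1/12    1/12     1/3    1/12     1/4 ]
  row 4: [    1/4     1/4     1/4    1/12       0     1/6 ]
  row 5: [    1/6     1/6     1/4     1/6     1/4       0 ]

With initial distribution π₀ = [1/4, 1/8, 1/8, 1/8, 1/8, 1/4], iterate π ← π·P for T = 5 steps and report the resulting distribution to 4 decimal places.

t=0: π = [0.2500, 0.1250, 0.1250, 0.1250, 0.1250, 0.2500]
t=1: π = [0.1771, 0.1979, 0.1563, 0.1563, 0.1667, 0.1458]
t=2: π = [0.1771, 0.2135, 0.1372, 0.1606, 0.1545, 0.1571]
t=3: π = [0.1732, 0.2132, 0.1386, 0.1594, 0.1584, 0.1572]
t=4: π = [0.1737, 0.2137, 0.1388, 0.1594, 0.1578, 0.1566]
t=5: π = [0.1736, 0.2137, 0.1386, 0.1594, 0.1579, 0.1567]

π = [0.1736, 0.2137, 0.1386, 0.1594, 0.1579, 0.1567]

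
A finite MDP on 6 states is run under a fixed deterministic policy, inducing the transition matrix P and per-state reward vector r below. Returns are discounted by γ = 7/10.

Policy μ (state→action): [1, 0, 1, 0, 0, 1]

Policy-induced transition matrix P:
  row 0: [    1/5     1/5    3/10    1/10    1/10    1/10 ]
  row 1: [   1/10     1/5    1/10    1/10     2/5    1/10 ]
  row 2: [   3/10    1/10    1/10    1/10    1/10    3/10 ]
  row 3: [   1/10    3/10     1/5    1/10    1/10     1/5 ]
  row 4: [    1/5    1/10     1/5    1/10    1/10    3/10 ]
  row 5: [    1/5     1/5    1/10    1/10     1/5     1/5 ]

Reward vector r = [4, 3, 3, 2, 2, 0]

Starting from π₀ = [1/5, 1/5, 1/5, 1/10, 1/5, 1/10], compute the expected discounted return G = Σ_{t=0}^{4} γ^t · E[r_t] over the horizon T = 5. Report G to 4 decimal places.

t=0: π = [0.2000, 0.2000, 0.2000, 0.1000, 0.2000, 0.1000], E[r] = 2.6000, γ^t·E[r] = 2.600000, running G = 2.600000
t=1: π = [0.1900, 0.1700, 0.1700, 0.1000, 0.1700, 0.2000], E[r] = 2.3200, γ^t·E[r] = 1.624000, running G = 4.224000
t=2: π = [0.1900, 0.1760, 0.1650, 0.1000, 0.1710, 0.1980], E[r] = 2.3250, γ^t·E[r] = 1.139250, running G = 5.363250
t=3: π = [0.1889, 0.1764, 0.1651, 0.1000, 0.1726, 0.1970], E[r] = 2.3253, γ^t·E[r] = 0.797578, running G = 6.160828
t=4: π = [0.1889, 0.1762, 0.1650, 0.1000, 0.1726, 0.1972], E[r] = 2.3245, γ^t·E[r] = 0.558120, running G = 6.718948

G = 6.7189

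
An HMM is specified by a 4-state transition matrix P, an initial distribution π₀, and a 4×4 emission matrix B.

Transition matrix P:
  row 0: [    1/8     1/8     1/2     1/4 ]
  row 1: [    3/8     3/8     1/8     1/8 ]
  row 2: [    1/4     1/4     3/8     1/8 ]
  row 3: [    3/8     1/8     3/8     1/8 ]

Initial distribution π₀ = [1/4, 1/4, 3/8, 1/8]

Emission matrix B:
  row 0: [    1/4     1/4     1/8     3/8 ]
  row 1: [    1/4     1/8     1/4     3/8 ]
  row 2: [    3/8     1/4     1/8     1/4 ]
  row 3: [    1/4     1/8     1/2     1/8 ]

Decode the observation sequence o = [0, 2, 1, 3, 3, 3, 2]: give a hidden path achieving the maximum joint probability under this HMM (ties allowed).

t=0: δ = [6.250e-02, 6.250e-02, 1.406e-01, 3.125e-02]  (obs o_0=0)
t=1: δ = [4.395e-03, 8.789e-03, 6.592e-03, 8.789e-03]  ψ = [2, 2, 2, 2]  (obs o_1=2)
t=2: δ = [8.240e-04, 4.120e-04, 8.240e-04, 1.373e-04]  ψ = [1, 1, 3, 0]  (obs o_2=1)
t=3: δ = [7.725e-05, 7.725e-05, 1.030e-04, 2.575e-05]  ψ = [2, 2, 0, 0]  (obs o_3=3)
t=4: δ = [1.086e-05, 1.086e-05, 9.656e-06, 2.414e-06]  ψ = [1, 1, 0, 0]  (obs o_4=3)
t=5: δ = [1.528e-06, 1.528e-06, 1.358e-06, 3.395e-07]  ψ = [1, 1, 0, 0]  (obs o_5=3)
t=6: δ = [7.161e-08, 1.432e-07, 9.548e-08, 1.910e-07]  ψ = [1, 1, 0, 0]  (obs o_6=2)
backtrack: best end state = 3; path = [2, 3, 2, 1, 1, 0, 3]

path = [2, 3, 2, 1, 1, 0, 3]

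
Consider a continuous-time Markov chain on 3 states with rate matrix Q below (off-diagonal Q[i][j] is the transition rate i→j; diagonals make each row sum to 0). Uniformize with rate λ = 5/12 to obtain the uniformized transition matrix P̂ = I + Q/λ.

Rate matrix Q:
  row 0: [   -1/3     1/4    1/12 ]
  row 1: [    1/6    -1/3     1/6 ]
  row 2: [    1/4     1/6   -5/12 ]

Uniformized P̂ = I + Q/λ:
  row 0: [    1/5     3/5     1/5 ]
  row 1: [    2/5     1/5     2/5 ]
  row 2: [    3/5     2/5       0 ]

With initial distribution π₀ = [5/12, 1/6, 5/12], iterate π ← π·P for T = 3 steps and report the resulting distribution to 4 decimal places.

π = [0.3820, 0.3920, 0.2260]

t=0: π = [0.4167, 0.1667, 0.4167]
t=1: π = [0.4000, 0.4500, 0.1500]
t=2: π = [0.3500, 0.3900, 0.2600]
t=3: π = [0.3820, 0.3920, 0.2260]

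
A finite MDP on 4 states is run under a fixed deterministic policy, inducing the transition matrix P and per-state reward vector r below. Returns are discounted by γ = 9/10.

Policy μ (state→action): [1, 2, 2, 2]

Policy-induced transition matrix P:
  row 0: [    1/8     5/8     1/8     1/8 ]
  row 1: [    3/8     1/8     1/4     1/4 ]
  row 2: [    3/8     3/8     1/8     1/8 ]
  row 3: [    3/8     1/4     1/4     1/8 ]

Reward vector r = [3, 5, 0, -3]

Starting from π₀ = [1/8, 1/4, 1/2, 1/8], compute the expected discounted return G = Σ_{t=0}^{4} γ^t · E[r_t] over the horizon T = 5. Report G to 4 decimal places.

t=0: π = [0.1250, 0.2500, 0.5000, 0.1250], E[r] = 1.2500, γ^t·E[r] = 1.250000, running G = 1.250000
t=1: π = [0.3438, 0.3281, 0.1719, 0.1563], E[r] = 2.2031, γ^t·E[r] = 1.982813, running G = 3.232813
t=2: π = [0.2891, 0.3594, 0.1855, 0.1660], E[r] = 2.1660, γ^t·E[r] = 1.754473, running G = 4.987285
t=3: π = [0.3027, 0.3367, 0.1907, 0.1699], E[r] = 2.0818, γ^t·E[r] = 1.517623, running G = 6.504908
t=4: π = [0.2993, 0.3453, 0.1883, 0.1671], E[r] = 2.1231, γ^t·E[r] = 1.392951, running G = 7.897859

G = 7.8979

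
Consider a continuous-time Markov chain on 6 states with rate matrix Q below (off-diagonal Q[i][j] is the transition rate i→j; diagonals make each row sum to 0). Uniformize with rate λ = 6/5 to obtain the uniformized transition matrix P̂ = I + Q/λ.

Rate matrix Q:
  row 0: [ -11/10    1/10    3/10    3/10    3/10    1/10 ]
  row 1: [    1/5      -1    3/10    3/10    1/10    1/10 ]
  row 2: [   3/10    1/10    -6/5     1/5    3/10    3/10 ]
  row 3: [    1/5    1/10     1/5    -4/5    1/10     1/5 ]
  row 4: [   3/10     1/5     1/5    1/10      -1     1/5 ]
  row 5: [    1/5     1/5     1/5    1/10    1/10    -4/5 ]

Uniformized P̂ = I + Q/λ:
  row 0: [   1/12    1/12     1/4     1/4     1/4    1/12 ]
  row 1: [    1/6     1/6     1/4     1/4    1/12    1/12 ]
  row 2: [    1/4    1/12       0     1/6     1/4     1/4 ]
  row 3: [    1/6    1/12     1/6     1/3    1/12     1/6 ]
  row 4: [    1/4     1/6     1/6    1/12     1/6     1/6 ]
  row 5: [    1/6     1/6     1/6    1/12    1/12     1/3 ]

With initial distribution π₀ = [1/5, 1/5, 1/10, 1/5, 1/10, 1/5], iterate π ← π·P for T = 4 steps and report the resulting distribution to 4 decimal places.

π = [0.1783, 0.1217, 0.1641, 0.1961, 0.1532, 0.1865]

t=0: π = [0.2000, 0.2000, 0.1000, 0.2000, 0.1000, 0.2000]
t=1: π = [0.1667, 0.1250, 0.1833, 0.2083, 0.1417, 0.1750]
t=2: π = [0.1799, 0.1201, 0.1604, 0.1993, 0.1535, 0.1868]
t=3: π = [0.1778, 0.1217, 0.1649, 0.1965, 0.1528, 0.1862]
t=4: π = [0.1783, 0.1217, 0.1641, 0.1961, 0.1532, 0.1865]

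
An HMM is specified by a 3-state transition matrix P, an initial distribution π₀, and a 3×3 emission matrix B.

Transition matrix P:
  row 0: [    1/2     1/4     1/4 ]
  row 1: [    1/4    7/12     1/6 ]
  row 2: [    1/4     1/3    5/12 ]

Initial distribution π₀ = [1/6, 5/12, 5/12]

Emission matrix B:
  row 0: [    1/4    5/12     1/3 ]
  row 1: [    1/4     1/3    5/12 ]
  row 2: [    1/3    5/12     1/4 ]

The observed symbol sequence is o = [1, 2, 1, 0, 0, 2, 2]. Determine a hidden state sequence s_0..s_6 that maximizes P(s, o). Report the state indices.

t=0: δ = [6.944e-02, 1.389e-01, 1.736e-01]  (obs o_0=1)
t=1: δ = [1.447e-02, 3.376e-02, 1.808e-02]  ψ = [2, 1, 2]  (obs o_1=2)
t=2: δ = [3.516e-03, 6.564e-03, 3.140e-03]  ψ = [1, 1, 2]  (obs o_2=1)
t=3: δ = [4.396e-04, 9.573e-04, 4.361e-04]  ψ = [0, 1, 2]  (obs o_3=0)
t=4: δ = [5.983e-05, 1.396e-04, 6.056e-05]  ψ = [1, 1, 2]  (obs o_4=0)
t=5: δ = [1.163e-05, 3.393e-05, 6.309e-06]  ψ = [1, 1, 2]  (obs o_5=2)
t=6: δ = [2.828e-06, 8.247e-06, 1.414e-06]  ψ = [1, 1, 1]  (obs o_6=2)
backtrack: best end state = 1; path = [1, 1, 1, 1, 1, 1, 1]

path = [1, 1, 1, 1, 1, 1, 1]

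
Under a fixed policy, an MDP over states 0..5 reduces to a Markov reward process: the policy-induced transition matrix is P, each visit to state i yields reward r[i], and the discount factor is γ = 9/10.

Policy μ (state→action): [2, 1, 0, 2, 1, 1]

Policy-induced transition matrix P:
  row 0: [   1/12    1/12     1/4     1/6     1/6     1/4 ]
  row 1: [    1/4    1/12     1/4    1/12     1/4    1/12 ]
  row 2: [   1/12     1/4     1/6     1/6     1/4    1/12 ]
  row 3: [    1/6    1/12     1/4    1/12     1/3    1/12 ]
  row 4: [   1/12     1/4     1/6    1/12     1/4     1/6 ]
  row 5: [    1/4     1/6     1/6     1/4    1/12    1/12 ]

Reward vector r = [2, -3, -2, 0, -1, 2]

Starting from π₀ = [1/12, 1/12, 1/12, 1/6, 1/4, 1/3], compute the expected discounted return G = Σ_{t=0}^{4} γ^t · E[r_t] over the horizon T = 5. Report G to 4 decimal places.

G = -1.5948

t=0: π = [0.0833, 0.0833, 0.0833, 0.1667, 0.2500, 0.3333], E[r] = 0.1667, γ^t·E[r] = 0.166667, running G = 0.166667
t=1: π = [0.1667, 0.1667, 0.1944, 0.1528, 0.2014, 0.1181], E[r] = -0.5208, γ^t·E[r] = -0.468750, running G = -0.302083
t=2: π = [0.1435, 0.1591, 0.2072, 0.1331, 0.2292, 0.1279], E[r] = -0.5781, γ^t·E[r] = -0.468281, running G = -0.770365
t=3: π = [0.1423, 0.1667, 0.2030, 0.1339, 0.2278, 0.1264], E[r] = -0.5967, γ^t·E[r] = -0.434988, running G = -1.205353
t=4: π = [0.1433, 0.1657, 0.2036, 0.1332, 0.2282, 0.1260], E[r] = -0.5936, γ^t·E[r] = -0.389491, running G = -1.594844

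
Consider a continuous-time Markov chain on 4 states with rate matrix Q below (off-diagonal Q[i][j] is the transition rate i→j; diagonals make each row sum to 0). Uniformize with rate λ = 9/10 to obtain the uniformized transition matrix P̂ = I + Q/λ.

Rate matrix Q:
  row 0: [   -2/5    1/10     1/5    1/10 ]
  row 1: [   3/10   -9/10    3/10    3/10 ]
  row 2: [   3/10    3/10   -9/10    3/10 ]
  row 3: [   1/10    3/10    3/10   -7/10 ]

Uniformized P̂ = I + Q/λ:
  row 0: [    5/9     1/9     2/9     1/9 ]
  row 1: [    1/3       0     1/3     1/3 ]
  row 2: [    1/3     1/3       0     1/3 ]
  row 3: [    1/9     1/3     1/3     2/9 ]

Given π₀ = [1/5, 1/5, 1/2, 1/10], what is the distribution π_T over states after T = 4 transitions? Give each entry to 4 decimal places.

π = [0.3624, 0.1879, 0.2223, 0.2274]

t=0: π = [0.2000, 0.2000, 0.5000, 0.1000]
t=1: π = [0.3556, 0.2222, 0.1444, 0.2778]
t=2: π = [0.3506, 0.1802, 0.2457, 0.2235]
t=3: π = [0.3616, 0.1953, 0.2125, 0.2306]
t=4: π = [0.3624, 0.1879, 0.2223, 0.2274]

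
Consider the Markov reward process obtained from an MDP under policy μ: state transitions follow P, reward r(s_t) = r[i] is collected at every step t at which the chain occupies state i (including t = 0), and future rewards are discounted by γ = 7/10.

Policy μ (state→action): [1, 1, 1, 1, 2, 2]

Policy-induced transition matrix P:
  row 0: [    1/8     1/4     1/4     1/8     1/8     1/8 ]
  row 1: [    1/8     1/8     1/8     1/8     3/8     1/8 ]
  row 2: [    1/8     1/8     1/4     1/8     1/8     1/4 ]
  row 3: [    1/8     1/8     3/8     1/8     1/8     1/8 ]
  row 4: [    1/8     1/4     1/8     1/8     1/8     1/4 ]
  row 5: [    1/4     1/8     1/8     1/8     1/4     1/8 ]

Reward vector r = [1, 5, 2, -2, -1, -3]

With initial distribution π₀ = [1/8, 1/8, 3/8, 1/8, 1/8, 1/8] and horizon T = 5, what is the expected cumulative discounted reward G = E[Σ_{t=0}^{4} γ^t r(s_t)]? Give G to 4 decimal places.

t=0: π = [0.1250, 0.1250, 0.3750, 0.1250, 0.1250, 0.1250], E[r] = 0.7500, γ^t·E[r] = 0.750000, running G = 0.750000
t=1: π = [0.1406, 0.1563, 0.2188, 0.1250, 0.1719, 0.1875], E[r] = 0.3750, γ^t·E[r] = 0.262500, running G = 1.012500
t=2: π = [0.1484, 0.1641, 0.2012, 0.1250, 0.1875, 0.1738], E[r] = 0.4121, γ^t·E[r] = 0.201934, running G = 1.214434
t=3: π = [0.1467, 0.1670, 0.2000, 0.1250, 0.1877, 0.1736], E[r] = 0.4231, γ^t·E[r] = 0.145122, running G = 1.359555
t=4: π = [0.1467, 0.1668, 0.1996, 0.1250, 0.1884, 0.1735], E[r] = 0.4211, γ^t·E[r] = 0.101102, running G = 1.460657

G = 1.4607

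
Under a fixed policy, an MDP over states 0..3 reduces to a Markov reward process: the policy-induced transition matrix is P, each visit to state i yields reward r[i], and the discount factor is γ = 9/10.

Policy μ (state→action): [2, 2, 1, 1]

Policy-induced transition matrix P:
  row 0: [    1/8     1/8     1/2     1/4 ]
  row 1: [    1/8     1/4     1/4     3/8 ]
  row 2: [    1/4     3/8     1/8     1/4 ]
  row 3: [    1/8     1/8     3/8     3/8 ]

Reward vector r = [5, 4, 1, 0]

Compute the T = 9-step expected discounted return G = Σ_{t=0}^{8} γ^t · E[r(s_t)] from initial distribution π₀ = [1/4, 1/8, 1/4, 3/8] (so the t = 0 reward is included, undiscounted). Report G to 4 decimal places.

t=0: π = [0.2500, 0.1250, 0.2500, 0.3750], E[r] = 2.0000, γ^t·E[r] = 2.000000, running G = 2.000000
t=1: π = [0.1563, 0.2031, 0.3281, 0.3125], E[r] = 1.9219, γ^t·E[r] = 1.729688, running G = 3.729688
t=2: π = [0.1660, 0.2324, 0.2871, 0.3145], E[r] = 2.0469, γ^t·E[r] = 1.657969, running G = 5.387656
t=3: π = [0.1609, 0.2258, 0.2949, 0.3184], E[r] = 2.0027, γ^t·E[r] = 1.459958, running G = 6.847614
t=4: π = [0.1619, 0.2270, 0.2932, 0.3180], E[r] = 2.0103, γ^t·E[r] = 1.318968, running G = 8.166582
t=5: π = [0.1616, 0.2267, 0.2936, 0.3181], E[r] = 2.0084, γ^t·E[r] = 1.185956, running G = 9.352538
t=6: π = [0.1617, 0.2267, 0.2935, 0.3181], E[r] = 2.0089, γ^t·E[r] = 1.067595, running G = 10.420132
t=7: π = [0.1617, 0.2267, 0.2935, 0.3181], E[r] = 2.0088, γ^t·E[r] = 0.960788, running G = 11.380920
t=8: π = [0.1617, 0.2267, 0.2935, 0.3181], E[r] = 2.0088, γ^t·E[r] = 0.864719, running G = 12.245639

G = 12.2456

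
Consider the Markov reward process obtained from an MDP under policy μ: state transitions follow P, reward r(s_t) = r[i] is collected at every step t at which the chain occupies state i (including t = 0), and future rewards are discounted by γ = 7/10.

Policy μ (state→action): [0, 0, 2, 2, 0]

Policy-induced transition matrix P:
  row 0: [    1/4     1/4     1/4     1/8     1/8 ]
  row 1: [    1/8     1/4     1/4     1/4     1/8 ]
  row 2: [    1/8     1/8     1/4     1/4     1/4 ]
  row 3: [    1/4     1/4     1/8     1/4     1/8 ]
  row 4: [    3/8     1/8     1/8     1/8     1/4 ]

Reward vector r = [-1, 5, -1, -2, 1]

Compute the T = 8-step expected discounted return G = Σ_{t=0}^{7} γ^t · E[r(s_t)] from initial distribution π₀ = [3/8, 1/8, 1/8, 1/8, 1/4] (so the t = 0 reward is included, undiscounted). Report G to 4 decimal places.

G = 0.9204

t=0: π = [0.3750, 0.1250, 0.1250, 0.1250, 0.2500], E[r] = 0.1250, γ^t·E[r] = 0.125000, running G = 0.125000
t=1: π = [0.2500, 0.2031, 0.2031, 0.1719, 0.1719], E[r] = 0.3906, γ^t·E[r] = 0.273438, running G = 0.398438
t=2: π = [0.2207, 0.2031, 0.2070, 0.1973, 0.1719], E[r] = 0.3652, γ^t·E[r] = 0.178965, running G = 0.577402
t=3: π = [0.2202, 0.2026, 0.2039, 0.2009, 0.1724], E[r] = 0.3596, γ^t·E[r] = 0.123349, running G = 0.700752
t=4: π = [0.2207, 0.2030, 0.2033, 0.2009, 0.1720], E[r] = 0.3610, γ^t·E[r] = 0.086667, running G = 0.787419
t=5: π = [0.2207, 0.2031, 0.2034, 0.2009, 0.1719], E[r] = 0.3614, γ^t·E[r] = 0.060743, running G = 0.848161
t=6: π = [0.2207, 0.2031, 0.2034, 0.2009, 0.1719], E[r] = 0.3614, γ^t·E[r] = 0.042522, running G = 0.890683
t=7: π = [0.2207, 0.2031, 0.2034, 0.2009, 0.1719], E[r] = 0.3614, γ^t·E[r] = 0.029764, running G = 0.920447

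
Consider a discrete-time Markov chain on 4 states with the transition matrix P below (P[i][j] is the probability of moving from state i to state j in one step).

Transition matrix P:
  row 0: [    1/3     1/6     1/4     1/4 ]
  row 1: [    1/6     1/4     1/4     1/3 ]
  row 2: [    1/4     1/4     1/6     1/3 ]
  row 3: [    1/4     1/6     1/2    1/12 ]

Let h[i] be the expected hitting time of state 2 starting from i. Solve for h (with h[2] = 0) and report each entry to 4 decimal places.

h = [3.2593, 3.1958, 0.0000, 2.5608]

First-step conditioning: h[2] = 0; for i ≠ 2, h[i] = 1 + Σ_k P[i][k]·h[k].
  h[0] = 1 + 1/3·h[0] + 1/6·h[1] + 1/4·h[3]
  h[1] = 1 + 1/6·h[0] + 1/4·h[1] + 1/3·h[3]
  h[3] = 1 + 1/4·h[0] + 1/6·h[1] + 1/12·h[3]
Solving the 3×3 linear system over states ≠ 2 gives exactly h = [88/27, 604/189, 0, 484/189] (h[2] = 0 is the target).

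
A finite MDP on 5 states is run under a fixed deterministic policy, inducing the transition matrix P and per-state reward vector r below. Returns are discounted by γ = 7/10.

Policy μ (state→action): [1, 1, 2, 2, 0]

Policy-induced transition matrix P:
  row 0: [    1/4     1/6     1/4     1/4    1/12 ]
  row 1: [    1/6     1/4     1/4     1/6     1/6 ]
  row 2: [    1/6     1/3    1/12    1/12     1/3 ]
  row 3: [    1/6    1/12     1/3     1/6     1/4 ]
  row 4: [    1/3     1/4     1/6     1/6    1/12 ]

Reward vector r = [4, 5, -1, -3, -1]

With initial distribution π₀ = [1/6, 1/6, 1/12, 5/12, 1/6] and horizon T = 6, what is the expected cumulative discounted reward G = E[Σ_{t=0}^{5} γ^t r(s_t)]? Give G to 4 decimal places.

t=0: π = [0.1667, 0.1667, 0.0833, 0.4167, 0.1667], E[r] = 0.0000, γ^t·E[r] = 0.000000, running G = 0.000000
t=1: π = [0.2083, 0.1736, 0.2569, 0.1736, 0.1875], E[r] = 0.7361, γ^t·E[r] = 0.515278, running G = 0.515278
t=2: π = [0.2153, 0.2251, 0.2060, 0.1626, 0.1910], E[r] = 1.1019, γ^t·E[r] = 0.539907, running G = 1.055185
t=3: π = [0.2164, 0.2221, 0.2133, 0.1674, 0.1807], E[r] = 1.0801, γ^t·E[r] = 0.370459, running G = 1.425644
t=4: π = [0.2148, 0.2218, 0.2133, 0.1669, 0.1831], E[r] = 1.0712, γ^t·E[r] = 0.257204, running G = 1.682848
t=5: π = [0.2151, 0.2221, 0.2131, 0.1668, 0.1830], E[r] = 1.0742, γ^t·E[r] = 0.180534, running G = 1.863382

G = 1.8634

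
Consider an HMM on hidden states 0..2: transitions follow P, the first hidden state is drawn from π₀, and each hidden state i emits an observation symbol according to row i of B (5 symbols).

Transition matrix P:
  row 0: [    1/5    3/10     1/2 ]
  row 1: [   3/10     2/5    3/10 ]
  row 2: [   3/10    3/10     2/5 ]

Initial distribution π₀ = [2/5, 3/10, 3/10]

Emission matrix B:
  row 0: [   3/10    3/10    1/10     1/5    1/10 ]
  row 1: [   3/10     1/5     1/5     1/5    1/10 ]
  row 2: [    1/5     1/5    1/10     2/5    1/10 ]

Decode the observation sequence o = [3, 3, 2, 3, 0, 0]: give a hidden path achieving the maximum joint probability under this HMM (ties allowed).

t=0: δ = [8.000e-02, 6.000e-02, 1.200e-01]  (obs o_0=3)
t=1: δ = [7.200e-03, 7.200e-03, 1.920e-02]  ψ = [2, 2, 2]  (obs o_1=3)
t=2: δ = [5.760e-04, 1.152e-03, 7.680e-04]  ψ = [2, 2, 2]  (obs o_2=2)
t=3: δ = [6.912e-05, 9.216e-05, 1.382e-04]  ψ = [1, 1, 1]  (obs o_3=3)
t=4: δ = [1.244e-05, 1.244e-05, 1.106e-05]  ψ = [2, 2, 2]  (obs o_4=0)
t=5: δ = [1.120e-06, 1.493e-06, 1.244e-06]  ψ = [1, 1, 0]  (obs o_5=0)
backtrack: best end state = 1; path = [2, 2, 1, 2, 1, 1]

path = [2, 2, 1, 2, 1, 1]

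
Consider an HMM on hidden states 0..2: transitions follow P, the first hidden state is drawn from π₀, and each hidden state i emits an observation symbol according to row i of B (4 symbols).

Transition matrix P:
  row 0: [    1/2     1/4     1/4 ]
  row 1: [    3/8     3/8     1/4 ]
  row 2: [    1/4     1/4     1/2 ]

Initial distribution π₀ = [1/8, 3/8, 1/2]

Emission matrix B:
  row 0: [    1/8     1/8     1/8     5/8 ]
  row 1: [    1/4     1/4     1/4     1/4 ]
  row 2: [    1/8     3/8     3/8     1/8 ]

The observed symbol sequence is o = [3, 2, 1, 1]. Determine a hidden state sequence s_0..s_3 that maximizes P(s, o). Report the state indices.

path = [2, 2, 2, 2]

t=0: δ = [7.812e-02, 9.375e-02, 6.250e-02]  (obs o_0=3)
t=1: δ = [4.883e-03, 8.789e-03, 1.172e-02]  ψ = [0, 1, 2]  (obs o_1=2)
t=2: δ = [4.120e-04, 8.240e-04, 2.197e-03]  ψ = [1, 1, 2]  (obs o_2=1)
t=3: δ = [6.866e-05, 1.373e-04, 4.120e-04]  ψ = [2, 2, 2]  (obs o_3=1)
backtrack: best end state = 2; path = [2, 2, 2, 2]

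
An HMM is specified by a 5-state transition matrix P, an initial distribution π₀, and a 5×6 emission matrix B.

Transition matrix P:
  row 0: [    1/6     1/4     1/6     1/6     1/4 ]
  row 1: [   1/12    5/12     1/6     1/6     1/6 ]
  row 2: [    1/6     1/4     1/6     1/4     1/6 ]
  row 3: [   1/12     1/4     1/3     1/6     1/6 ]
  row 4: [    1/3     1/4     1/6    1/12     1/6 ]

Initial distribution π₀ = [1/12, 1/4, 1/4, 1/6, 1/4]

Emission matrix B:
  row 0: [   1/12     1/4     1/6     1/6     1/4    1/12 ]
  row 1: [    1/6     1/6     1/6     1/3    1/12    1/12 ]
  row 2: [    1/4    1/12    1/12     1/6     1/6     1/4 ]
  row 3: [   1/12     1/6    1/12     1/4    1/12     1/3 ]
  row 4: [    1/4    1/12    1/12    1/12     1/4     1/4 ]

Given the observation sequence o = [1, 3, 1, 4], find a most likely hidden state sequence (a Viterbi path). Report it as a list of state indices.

t=0: δ = [2.083e-02, 4.167e-02, 2.083e-02, 2.778e-02, 2.083e-02]  (obs o_0=1)
t=1: δ = [1.157e-03, 5.787e-03, 1.543e-03, 1.736e-03, 5.787e-04]  ψ = [4, 1, 3, 1, 1]  (obs o_1=3)
t=2: δ = [1.206e-04, 4.019e-04, 8.038e-05, 1.608e-04, 8.038e-05]  ψ = [1, 1, 1, 1, 1]  (obs o_2=1)
t=3: δ = [8.372e-06, 1.395e-05, 1.116e-05, 5.582e-06, 1.674e-05]  ψ = [1, 1, 1, 1, 1]  (obs o_3=4)
backtrack: best end state = 4; path = [1, 1, 1, 4]

path = [1, 1, 1, 4]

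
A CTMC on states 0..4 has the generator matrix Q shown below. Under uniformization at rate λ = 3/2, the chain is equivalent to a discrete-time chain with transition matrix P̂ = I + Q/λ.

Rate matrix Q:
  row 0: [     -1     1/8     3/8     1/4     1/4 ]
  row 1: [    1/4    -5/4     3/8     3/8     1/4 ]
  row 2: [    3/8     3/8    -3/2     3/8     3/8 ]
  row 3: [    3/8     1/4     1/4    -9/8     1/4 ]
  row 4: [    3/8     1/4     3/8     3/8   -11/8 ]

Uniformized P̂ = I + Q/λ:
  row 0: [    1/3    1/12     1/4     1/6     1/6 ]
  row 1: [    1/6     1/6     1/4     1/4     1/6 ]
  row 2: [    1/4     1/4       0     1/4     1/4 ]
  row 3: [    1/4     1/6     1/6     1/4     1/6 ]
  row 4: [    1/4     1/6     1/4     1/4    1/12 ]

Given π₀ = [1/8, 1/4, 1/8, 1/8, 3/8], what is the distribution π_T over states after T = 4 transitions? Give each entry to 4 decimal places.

π = [0.2581, 0.1607, 0.1844, 0.2285, 0.1683]

t=0: π = [0.1250, 0.2500, 0.1250, 0.1250, 0.3750]
t=1: π = [0.2396, 0.1667, 0.2083, 0.2396, 0.1458]
t=2: π = [0.2561, 0.1641, 0.1780, 0.2300, 0.1719]
t=3: π = [0.2577, 0.1602, 0.1863, 0.2287, 0.1672]
t=4: π = [0.2581, 0.1607, 0.1844, 0.2285, 0.1683]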